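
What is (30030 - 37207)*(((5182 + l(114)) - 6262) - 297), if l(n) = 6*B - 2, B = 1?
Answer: 9854021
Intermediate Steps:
l(n) = 4 (l(n) = 6*1 - 2 = 6 - 2 = 4)
(30030 - 37207)*(((5182 + l(114)) - 6262) - 297) = (30030 - 37207)*(((5182 + 4) - 6262) - 297) = -7177*((5186 - 6262) - 297) = -7177*(-1076 - 297) = -7177*(-1373) = 9854021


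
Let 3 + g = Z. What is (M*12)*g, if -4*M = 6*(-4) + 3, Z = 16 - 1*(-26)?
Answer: 2457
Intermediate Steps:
Z = 42 (Z = 16 + 26 = 42)
g = 39 (g = -3 + 42 = 39)
M = 21/4 (M = -(6*(-4) + 3)/4 = -(-24 + 3)/4 = -¼*(-21) = 21/4 ≈ 5.2500)
(M*12)*g = ((21/4)*12)*39 = 63*39 = 2457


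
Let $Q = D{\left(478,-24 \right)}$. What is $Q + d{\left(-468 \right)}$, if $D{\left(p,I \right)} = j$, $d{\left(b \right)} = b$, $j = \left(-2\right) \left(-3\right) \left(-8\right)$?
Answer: $-516$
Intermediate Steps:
$j = -48$ ($j = 6 \left(-8\right) = -48$)
$D{\left(p,I \right)} = -48$
$Q = -48$
$Q + d{\left(-468 \right)} = -48 - 468 = -516$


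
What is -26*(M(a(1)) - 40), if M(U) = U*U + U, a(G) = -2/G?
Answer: 988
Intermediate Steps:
M(U) = U + U² (M(U) = U² + U = U + U²)
-26*(M(a(1)) - 40) = -26*((-2/1)*(1 - 2/1) - 40) = -26*((-2*1)*(1 - 2*1) - 40) = -26*(-2*(1 - 2) - 40) = -26*(-2*(-1) - 40) = -26*(2 - 40) = -26*(-38) = 988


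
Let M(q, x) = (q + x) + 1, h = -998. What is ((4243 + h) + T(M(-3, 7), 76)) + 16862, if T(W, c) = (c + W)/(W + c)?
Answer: 20108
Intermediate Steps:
M(q, x) = 1 + q + x
T(W, c) = 1 (T(W, c) = (W + c)/(W + c) = 1)
((4243 + h) + T(M(-3, 7), 76)) + 16862 = ((4243 - 998) + 1) + 16862 = (3245 + 1) + 16862 = 3246 + 16862 = 20108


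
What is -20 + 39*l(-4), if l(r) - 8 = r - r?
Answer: 292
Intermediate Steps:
l(r) = 8 (l(r) = 8 + (r - r) = 8 + 0 = 8)
-20 + 39*l(-4) = -20 + 39*8 = -20 + 312 = 292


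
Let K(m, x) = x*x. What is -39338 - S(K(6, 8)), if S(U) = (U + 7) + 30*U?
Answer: -41329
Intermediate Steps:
K(m, x) = x**2
S(U) = 7 + 31*U (S(U) = (7 + U) + 30*U = 7 + 31*U)
-39338 - S(K(6, 8)) = -39338 - (7 + 31*8**2) = -39338 - (7 + 31*64) = -39338 - (7 + 1984) = -39338 - 1*1991 = -39338 - 1991 = -41329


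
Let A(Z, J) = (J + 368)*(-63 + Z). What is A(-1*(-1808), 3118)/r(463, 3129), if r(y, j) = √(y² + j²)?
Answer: 608307*√10005010/1000501 ≈ 1923.2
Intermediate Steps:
r(y, j) = √(j² + y²)
A(Z, J) = (-63 + Z)*(368 + J) (A(Z, J) = (368 + J)*(-63 + Z) = (-63 + Z)*(368 + J))
A(-1*(-1808), 3118)/r(463, 3129) = (-23184 - 63*3118 + 368*(-1*(-1808)) + 3118*(-1*(-1808)))/(√(3129² + 463²)) = (-23184 - 196434 + 368*1808 + 3118*1808)/(√(9790641 + 214369)) = (-23184 - 196434 + 665344 + 5637344)/(√10005010) = 6083070*(√10005010/10005010) = 608307*√10005010/1000501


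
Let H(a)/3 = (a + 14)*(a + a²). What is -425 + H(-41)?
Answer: -133265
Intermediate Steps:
H(a) = 3*(14 + a)*(a + a²) (H(a) = 3*((a + 14)*(a + a²)) = 3*((14 + a)*(a + a²)) = 3*(14 + a)*(a + a²))
-425 + H(-41) = -425 + 3*(-41)*(14 + (-41)² + 15*(-41)) = -425 + 3*(-41)*(14 + 1681 - 615) = -425 + 3*(-41)*1080 = -425 - 132840 = -133265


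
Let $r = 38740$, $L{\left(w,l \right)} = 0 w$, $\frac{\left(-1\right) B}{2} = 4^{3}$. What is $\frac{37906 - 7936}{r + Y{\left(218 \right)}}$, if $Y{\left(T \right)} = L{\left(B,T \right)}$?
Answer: $\frac{2997}{3874} \approx 0.77362$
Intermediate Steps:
$B = -128$ ($B = - 2 \cdot 4^{3} = \left(-2\right) 64 = -128$)
$L{\left(w,l \right)} = 0$
$Y{\left(T \right)} = 0$
$\frac{37906 - 7936}{r + Y{\left(218 \right)}} = \frac{37906 - 7936}{38740 + 0} = \frac{29970}{38740} = 29970 \cdot \frac{1}{38740} = \frac{2997}{3874}$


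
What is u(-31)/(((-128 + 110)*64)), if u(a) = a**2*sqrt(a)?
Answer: -961*I*sqrt(31)/1152 ≈ -4.6446*I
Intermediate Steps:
u(a) = a**(5/2)
u(-31)/(((-128 + 110)*64)) = (-31)**(5/2)/(((-128 + 110)*64)) = (961*I*sqrt(31))/((-18*64)) = (961*I*sqrt(31))/(-1152) = (961*I*sqrt(31))*(-1/1152) = -961*I*sqrt(31)/1152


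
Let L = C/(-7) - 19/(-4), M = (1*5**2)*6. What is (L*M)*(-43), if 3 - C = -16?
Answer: -183825/14 ≈ -13130.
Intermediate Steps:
C = 19 (C = 3 - 1*(-16) = 3 + 16 = 19)
M = 150 (M = (1*25)*6 = 25*6 = 150)
L = 57/28 (L = 19/(-7) - 19/(-4) = 19*(-1/7) - 19*(-1/4) = -19/7 + 19/4 = 57/28 ≈ 2.0357)
(L*M)*(-43) = ((57/28)*150)*(-43) = (4275/14)*(-43) = -183825/14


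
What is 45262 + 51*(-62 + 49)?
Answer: 44599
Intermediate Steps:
45262 + 51*(-62 + 49) = 45262 + 51*(-13) = 45262 - 663 = 44599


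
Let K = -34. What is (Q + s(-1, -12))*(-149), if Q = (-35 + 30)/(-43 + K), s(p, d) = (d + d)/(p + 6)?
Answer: 271627/385 ≈ 705.52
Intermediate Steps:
s(p, d) = 2*d/(6 + p) (s(p, d) = (2*d)/(6 + p) = 2*d/(6 + p))
Q = 5/77 (Q = (-35 + 30)/(-43 - 34) = -5/(-77) = -5*(-1/77) = 5/77 ≈ 0.064935)
(Q + s(-1, -12))*(-149) = (5/77 + 2*(-12)/(6 - 1))*(-149) = (5/77 + 2*(-12)/5)*(-149) = (5/77 + 2*(-12)*(⅕))*(-149) = (5/77 - 24/5)*(-149) = -1823/385*(-149) = 271627/385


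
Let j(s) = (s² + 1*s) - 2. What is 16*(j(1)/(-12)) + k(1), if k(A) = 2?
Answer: 2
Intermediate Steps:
j(s) = -2 + s + s² (j(s) = (s² + s) - 2 = (s + s²) - 2 = -2 + s + s²)
16*(j(1)/(-12)) + k(1) = 16*((-2 + 1 + 1²)/(-12)) + 2 = 16*((-2 + 1 + 1)*(-1/12)) + 2 = 16*(0*(-1/12)) + 2 = 16*0 + 2 = 0 + 2 = 2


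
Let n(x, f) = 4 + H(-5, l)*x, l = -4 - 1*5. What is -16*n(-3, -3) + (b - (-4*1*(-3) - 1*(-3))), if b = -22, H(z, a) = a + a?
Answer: -965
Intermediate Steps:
l = -9 (l = -4 - 5 = -9)
H(z, a) = 2*a
n(x, f) = 4 - 18*x (n(x, f) = 4 + (2*(-9))*x = 4 - 18*x)
-16*n(-3, -3) + (b - (-4*1*(-3) - 1*(-3))) = -16*(4 - 18*(-3)) + (-22 - (-4*1*(-3) - 1*(-3))) = -16*(4 + 54) + (-22 - (-4*(-3) + 3)) = -16*58 + (-22 - (12 + 3)) = -928 + (-22 - 1*15) = -928 + (-22 - 15) = -928 - 37 = -965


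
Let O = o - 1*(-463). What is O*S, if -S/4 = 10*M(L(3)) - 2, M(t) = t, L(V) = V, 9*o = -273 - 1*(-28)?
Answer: -439264/9 ≈ -48807.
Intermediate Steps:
o = -245/9 (o = (-273 - 1*(-28))/9 = (-273 + 28)/9 = (1/9)*(-245) = -245/9 ≈ -27.222)
O = 3922/9 (O = -245/9 - 1*(-463) = -245/9 + 463 = 3922/9 ≈ 435.78)
S = -112 (S = -4*(10*3 - 2) = -4*(30 - 2) = -4*28 = -112)
O*S = (3922/9)*(-112) = -439264/9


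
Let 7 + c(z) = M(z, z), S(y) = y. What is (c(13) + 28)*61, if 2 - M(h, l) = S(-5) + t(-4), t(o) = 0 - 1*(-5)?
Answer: 1403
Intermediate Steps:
t(o) = 5 (t(o) = 0 + 5 = 5)
M(h, l) = 2 (M(h, l) = 2 - (-5 + 5) = 2 - 1*0 = 2 + 0 = 2)
c(z) = -5 (c(z) = -7 + 2 = -5)
(c(13) + 28)*61 = (-5 + 28)*61 = 23*61 = 1403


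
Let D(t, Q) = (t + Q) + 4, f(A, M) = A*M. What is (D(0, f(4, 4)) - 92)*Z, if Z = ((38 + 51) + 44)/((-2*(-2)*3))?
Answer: -798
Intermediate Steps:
D(t, Q) = 4 + Q + t (D(t, Q) = (Q + t) + 4 = 4 + Q + t)
Z = 133/12 (Z = (89 + 44)/((4*3)) = 133/12 ≈ 11.083)
(D(0, f(4, 4)) - 92)*Z = ((4 + 4*4 + 0) - 92)*(133/12) = ((4 + 16 + 0) - 92)*(133/12) = (20 - 92)*(133/12) = -72*133/12 = -798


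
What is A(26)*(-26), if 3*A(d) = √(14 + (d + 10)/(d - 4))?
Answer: -52*√473/33 ≈ -34.270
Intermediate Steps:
A(d) = √(14 + (10 + d)/(-4 + d))/3 (A(d) = √(14 + (d + 10)/(d - 4))/3 = √(14 + (10 + d)/(-4 + d))/3)
A(26)*(-26) = (√((-46 + 15*26)/(-4 + 26))/3)*(-26) = (√((-46 + 390)/22)/3)*(-26) = (√((1/22)*344)/3)*(-26) = (√(172/11)/3)*(-26) = ((2*√473/11)/3)*(-26) = (2*√473/33)*(-26) = -52*√473/33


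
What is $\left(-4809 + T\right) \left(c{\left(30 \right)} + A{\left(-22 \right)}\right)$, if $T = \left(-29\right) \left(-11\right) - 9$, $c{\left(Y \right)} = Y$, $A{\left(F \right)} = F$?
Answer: $-35992$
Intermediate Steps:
$T = 310$ ($T = 319 + \left(-16 + 7\right) = 319 - 9 = 310$)
$\left(-4809 + T\right) \left(c{\left(30 \right)} + A{\left(-22 \right)}\right) = \left(-4809 + 310\right) \left(30 - 22\right) = \left(-4499\right) 8 = -35992$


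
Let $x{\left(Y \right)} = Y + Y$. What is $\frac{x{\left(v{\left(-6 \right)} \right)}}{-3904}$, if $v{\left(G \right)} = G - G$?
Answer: $0$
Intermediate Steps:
$v{\left(G \right)} = 0$
$x{\left(Y \right)} = 2 Y$
$\frac{x{\left(v{\left(-6 \right)} \right)}}{-3904} = \frac{2 \cdot 0}{-3904} = 0 \left(- \frac{1}{3904}\right) = 0$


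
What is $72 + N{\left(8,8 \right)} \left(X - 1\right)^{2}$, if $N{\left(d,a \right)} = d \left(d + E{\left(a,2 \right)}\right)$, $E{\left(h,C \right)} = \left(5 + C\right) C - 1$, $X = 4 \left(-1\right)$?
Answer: $4272$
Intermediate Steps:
$X = -4$
$E{\left(h,C \right)} = -1 + C \left(5 + C\right)$ ($E{\left(h,C \right)} = C \left(5 + C\right) - 1 = -1 + C \left(5 + C\right)$)
$N{\left(d,a \right)} = d \left(13 + d\right)$ ($N{\left(d,a \right)} = d \left(d + \left(-1 + 2^{2} + 5 \cdot 2\right)\right) = d \left(d + \left(-1 + 4 + 10\right)\right) = d \left(d + 13\right) = d \left(13 + d\right)$)
$72 + N{\left(8,8 \right)} \left(X - 1\right)^{2} = 72 + 8 \left(13 + 8\right) \left(-4 - 1\right)^{2} = 72 + 8 \cdot 21 \left(-5\right)^{2} = 72 + 168 \cdot 25 = 72 + 4200 = 4272$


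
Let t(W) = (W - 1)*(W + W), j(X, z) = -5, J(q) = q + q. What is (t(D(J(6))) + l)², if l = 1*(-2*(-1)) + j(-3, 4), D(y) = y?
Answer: 68121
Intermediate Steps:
J(q) = 2*q
t(W) = 2*W*(-1 + W) (t(W) = (-1 + W)*(2*W) = 2*W*(-1 + W))
l = -3 (l = 1*(-2*(-1)) - 5 = 1*2 - 5 = 2 - 5 = -3)
(t(D(J(6))) + l)² = (2*(2*6)*(-1 + 2*6) - 3)² = (2*12*(-1 + 12) - 3)² = (2*12*11 - 3)² = (264 - 3)² = 261² = 68121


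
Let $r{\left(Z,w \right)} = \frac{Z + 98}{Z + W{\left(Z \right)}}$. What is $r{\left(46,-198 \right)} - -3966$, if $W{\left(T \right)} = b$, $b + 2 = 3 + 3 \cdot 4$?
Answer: $\frac{234138}{59} \approx 3968.4$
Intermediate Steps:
$b = 13$ ($b = -2 + \left(3 + 3 \cdot 4\right) = -2 + \left(3 + 12\right) = -2 + 15 = 13$)
$W{\left(T \right)} = 13$
$r{\left(Z,w \right)} = \frac{98 + Z}{13 + Z}$ ($r{\left(Z,w \right)} = \frac{Z + 98}{Z + 13} = \frac{98 + Z}{13 + Z}$)
$r{\left(46,-198 \right)} - -3966 = \frac{98 + 46}{13 + 46} - -3966 = \frac{1}{59} \cdot 144 + 3966 = \frac{144}{59} + 3966 = \frac{234138}{59}$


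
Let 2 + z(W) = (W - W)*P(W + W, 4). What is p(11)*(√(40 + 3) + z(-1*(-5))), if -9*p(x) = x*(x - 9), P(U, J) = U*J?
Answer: 44/9 - 22*√43/9 ≈ -11.140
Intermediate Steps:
P(U, J) = J*U
p(x) = -x*(-9 + x)/9 (p(x) = -x*(x - 9)/9 = -x*(-9 + x)/9)
z(W) = -2 (z(W) = -2 + (W - W)*(4*(W + W)) = -2 + 0*(4*(2*W)) = -2 + 0*(8*W) = -2 + 0 = -2)
p(11)*(√(40 + 3) + z(-1*(-5))) = ((⅑)*11*(9 - 1*11))*(√(40 + 3) - 2) = ((⅑)*11*(9 - 11))*(√43 - 2) = ((⅑)*11*(-2))*(-2 + √43) = -22*(-2 + √43)/9 = 44/9 - 22*√43/9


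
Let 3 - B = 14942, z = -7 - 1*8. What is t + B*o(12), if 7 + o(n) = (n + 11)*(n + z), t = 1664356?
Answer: 2799720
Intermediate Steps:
z = -15 (z = -7 - 8 = -15)
o(n) = -7 + (-15 + n)*(11 + n) (o(n) = -7 + (n + 11)*(n - 15) = -7 + (11 + n)*(-15 + n) = -7 + (-15 + n)*(11 + n))
B = -14939 (B = 3 - 1*14942 = 3 - 14942 = -14939)
t + B*o(12) = 1664356 - 14939*(-172 + 12² - 4*12) = 1664356 - 14939*(-172 + 144 - 48) = 1664356 - 14939*(-76) = 1664356 + 1135364 = 2799720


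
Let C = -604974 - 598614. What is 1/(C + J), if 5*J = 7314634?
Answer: 5/1296694 ≈ 3.8560e-6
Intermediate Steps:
J = 7314634/5 (J = (1/5)*7314634 = 7314634/5 ≈ 1.4629e+6)
C = -1203588
1/(C + J) = 1/(-1203588 + 7314634/5) = 1/(1296694/5) = 5/1296694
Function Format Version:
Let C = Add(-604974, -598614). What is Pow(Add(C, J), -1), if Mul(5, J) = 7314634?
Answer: Rational(5, 1296694) ≈ 3.8560e-6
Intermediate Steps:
J = Rational(7314634, 5) (J = Mul(Rational(1, 5), 7314634) = Rational(7314634, 5) ≈ 1.4629e+6)
C = -1203588
Pow(Add(C, J), -1) = Pow(Add(-1203588, Rational(7314634, 5)), -1) = Pow(Rational(1296694, 5), -1) = Rational(5, 1296694)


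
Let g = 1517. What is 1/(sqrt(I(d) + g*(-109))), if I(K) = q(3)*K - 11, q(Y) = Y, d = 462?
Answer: -I*sqrt(163978)/163978 ≈ -0.0024695*I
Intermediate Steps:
I(K) = -11 + 3*K (I(K) = 3*K - 11 = -11 + 3*K)
1/(sqrt(I(d) + g*(-109))) = 1/(sqrt((-11 + 3*462) + 1517*(-109))) = 1/(sqrt((-11 + 1386) - 165353)) = 1/(sqrt(1375 - 165353)) = 1/(sqrt(-163978)) = 1/(I*sqrt(163978)) = -I*sqrt(163978)/163978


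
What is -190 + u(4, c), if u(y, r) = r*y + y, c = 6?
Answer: -162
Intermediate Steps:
u(y, r) = y + r*y
-190 + u(4, c) = -190 + 4*(1 + 6) = -190 + 4*7 = -190 + 28 = -162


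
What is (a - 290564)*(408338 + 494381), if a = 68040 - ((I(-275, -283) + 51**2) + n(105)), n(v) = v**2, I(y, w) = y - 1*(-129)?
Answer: -213045294876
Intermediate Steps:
I(y, w) = 129 + y (I(y, w) = y + 129 = 129 + y)
a = 54560 (a = 68040 - (((129 - 275) + 51**2) + 105**2) = 68040 - ((-146 + 2601) + 11025) = 68040 - (2455 + 11025) = 68040 - 1*13480 = 68040 - 13480 = 54560)
(a - 290564)*(408338 + 494381) = (54560 - 290564)*(408338 + 494381) = -236004*902719 = -213045294876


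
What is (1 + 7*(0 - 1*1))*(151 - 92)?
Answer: -354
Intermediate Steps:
(1 + 7*(0 - 1*1))*(151 - 92) = (1 + 7*(0 - 1))*59 = (1 + 7*(-1))*59 = (1 - 7)*59 = -6*59 = -354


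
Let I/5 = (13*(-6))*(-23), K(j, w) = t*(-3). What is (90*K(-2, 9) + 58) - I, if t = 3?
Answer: -9722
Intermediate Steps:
K(j, w) = -9 (K(j, w) = 3*(-3) = -9)
I = 8970 (I = 5*((13*(-6))*(-23)) = 5*(-78*(-23)) = 5*1794 = 8970)
(90*K(-2, 9) + 58) - I = (90*(-9) + 58) - 1*8970 = (-810 + 58) - 8970 = -752 - 8970 = -9722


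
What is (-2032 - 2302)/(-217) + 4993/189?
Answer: 271801/5859 ≈ 46.390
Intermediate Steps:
(-2032 - 2302)/(-217) + 4993/189 = -4334*(-1/217) + 4993*(1/189) = 4334/217 + 4993/189 = 271801/5859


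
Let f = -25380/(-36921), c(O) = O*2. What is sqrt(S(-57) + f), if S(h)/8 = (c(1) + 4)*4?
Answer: 14*sqrt(148902393)/12307 ≈ 13.881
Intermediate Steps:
c(O) = 2*O
f = 8460/12307 (f = -25380*(-1/36921) = 8460/12307 ≈ 0.68741)
S(h) = 192 (S(h) = 8*((2*1 + 4)*4) = 8*((2 + 4)*4) = 8*(6*4) = 8*24 = 192)
sqrt(S(-57) + f) = sqrt(192 + 8460/12307) = sqrt(2371404/12307) = 14*sqrt(148902393)/12307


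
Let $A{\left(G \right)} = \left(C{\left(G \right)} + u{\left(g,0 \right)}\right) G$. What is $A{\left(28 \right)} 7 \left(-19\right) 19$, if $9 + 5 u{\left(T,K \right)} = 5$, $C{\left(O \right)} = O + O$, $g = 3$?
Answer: $- \frac{19528656}{5} \approx -3.9057 \cdot 10^{6}$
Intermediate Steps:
$C{\left(O \right)} = 2 O$
$u{\left(T,K \right)} = - \frac{4}{5}$ ($u{\left(T,K \right)} = - \frac{9}{5} + \frac{1}{5} \cdot 5 = - \frac{9}{5} + 1 = - \frac{4}{5}$)
$A{\left(G \right)} = G \left(- \frac{4}{5} + 2 G\right)$ ($A{\left(G \right)} = \left(2 G - \frac{4}{5}\right) G = \left(- \frac{4}{5} + 2 G\right) G = G \left(- \frac{4}{5} + 2 G\right)$)
$A{\left(28 \right)} 7 \left(-19\right) 19 = \frac{2}{5} \cdot 28 \left(-2 + 5 \cdot 28\right) 7 \left(-19\right) 19 = \frac{2}{5} \cdot 28 \left(-2 + 140\right) \left(\left(-133\right) 19\right) = \frac{2}{5} \cdot 28 \cdot 138 \left(-2527\right) = \frac{7728}{5} \left(-2527\right) = - \frac{19528656}{5}$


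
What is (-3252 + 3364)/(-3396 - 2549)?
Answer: -112/5945 ≈ -0.018839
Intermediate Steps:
(-3252 + 3364)/(-3396 - 2549) = 112/(-5945) = 112*(-1/5945) = -112/5945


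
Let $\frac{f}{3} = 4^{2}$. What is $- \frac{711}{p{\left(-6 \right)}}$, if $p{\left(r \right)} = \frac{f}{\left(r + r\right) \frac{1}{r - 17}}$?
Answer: $- \frac{711}{92} \approx -7.7283$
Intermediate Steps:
$f = 48$ ($f = 3 \cdot 4^{2} = 3 \cdot 16 = 48$)
$p{\left(r \right)} = \frac{24 \left(-17 + r\right)}{r}$ ($p{\left(r \right)} = \frac{48}{\left(r + r\right) \frac{1}{r - 17}} = \frac{48}{2 r \frac{1}{-17 + r}} = 48 \frac{-17 + r}{2 r} = \frac{24 \left(-17 + r\right)}{r}$)
$- \frac{711}{p{\left(-6 \right)}} = - \frac{711}{24 - \frac{408}{-6}} = - \frac{711}{24 - -68} = - \frac{711}{24 + 68} = - \frac{711}{92}$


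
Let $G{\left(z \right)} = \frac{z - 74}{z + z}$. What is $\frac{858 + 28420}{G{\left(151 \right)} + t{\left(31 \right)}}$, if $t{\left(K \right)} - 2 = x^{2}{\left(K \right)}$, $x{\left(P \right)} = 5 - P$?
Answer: $\frac{8841956}{204833} \approx 43.167$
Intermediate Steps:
$t{\left(K \right)} = 2 + \left(5 - K\right)^{2}$
$G{\left(z \right)} = \frac{-74 + z}{2 z}$
$\frac{858 + 28420}{G{\left(151 \right)} + t{\left(31 \right)}} = \frac{858 + 28420}{\frac{-74 + 151}{2 \cdot 151} + \left(2 + \left(-5 + 31\right)^{2}\right)} = \frac{29278}{\frac{1}{2} \cdot \frac{1}{151} \cdot 77 + \left(2 + 26^{2}\right)} = \frac{29278}{\frac{77}{302} + \left(2 + 676\right)} = \frac{29278}{\frac{77}{302} + 678} = \frac{29278}{\frac{204833}{302}} = 29278 \cdot \frac{302}{204833} = \frac{8841956}{204833}$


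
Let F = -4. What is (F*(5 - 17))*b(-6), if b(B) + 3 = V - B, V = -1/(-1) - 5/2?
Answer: 72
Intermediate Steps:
V = -3/2 (V = -1*(-1) - 5*½ = 1 - 5/2 = -3/2 ≈ -1.5000)
b(B) = -9/2 - B (b(B) = -3 + (-3/2 - B) = -9/2 - B)
(F*(5 - 17))*b(-6) = (-4*(5 - 17))*(-9/2 - 1*(-6)) = (-4*(-12))*(-9/2 + 6) = 48*(3/2) = 72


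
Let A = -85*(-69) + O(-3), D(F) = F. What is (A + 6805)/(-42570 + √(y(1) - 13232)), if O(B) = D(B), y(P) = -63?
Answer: -107846838/362443639 - 12667*I*√13295/1812218195 ≈ -0.29755 - 0.00080595*I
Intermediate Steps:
O(B) = B
A = 5862 (A = -85*(-69) - 3 = 5865 - 3 = 5862)
(A + 6805)/(-42570 + √(y(1) - 13232)) = (5862 + 6805)/(-42570 + √(-63 - 13232)) = 12667/(-42570 + √(-13295)) = 12667/(-42570 + I*√13295)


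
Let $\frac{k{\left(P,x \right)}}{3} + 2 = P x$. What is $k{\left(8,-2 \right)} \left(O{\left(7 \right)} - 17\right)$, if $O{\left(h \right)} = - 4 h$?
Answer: $2430$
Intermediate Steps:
$k{\left(P,x \right)} = -6 + 3 P x$
$k{\left(8,-2 \right)} \left(O{\left(7 \right)} - 17\right) = \left(-6 + 3 \cdot 8 \left(-2\right)\right) \left(\left(-4\right) 7 - 17\right) = \left(-6 - 48\right) \left(-28 - 17\right) = \left(-54\right) \left(-45\right) = 2430$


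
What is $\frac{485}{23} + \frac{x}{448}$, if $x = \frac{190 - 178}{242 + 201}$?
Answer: $\frac{24063829}{1141168} \approx 21.087$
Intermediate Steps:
$x = \frac{12}{443} \approx 0.027088$
$\frac{485}{23} + \frac{x}{448} = \frac{485}{23} + \frac{12}{443 \cdot 448} = 485 \cdot \frac{1}{23} + \frac{12}{443} \cdot \frac{1}{448} = \frac{485}{23} + \frac{3}{49616} = \frac{24063829}{1141168}$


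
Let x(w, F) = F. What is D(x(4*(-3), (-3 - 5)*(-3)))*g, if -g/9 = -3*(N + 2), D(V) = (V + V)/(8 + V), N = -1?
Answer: 81/2 ≈ 40.500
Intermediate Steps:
D(V) = 2*V/(8 + V) (D(V) = (2*V)/(8 + V) = 2*V/(8 + V))
g = 27 (g = -(-27)*(-1 + 2) = -(-27) = -9*(-3) = 27)
D(x(4*(-3), (-3 - 5)*(-3)))*g = (2*((-3 - 5)*(-3))/(8 + (-3 - 5)*(-3)))*27 = (2*(-8*(-3))/(8 - 8*(-3)))*27 = (2*24/(8 + 24))*27 = (2*24/32)*27 = (2*24*(1/32))*27 = (3/2)*27 = 81/2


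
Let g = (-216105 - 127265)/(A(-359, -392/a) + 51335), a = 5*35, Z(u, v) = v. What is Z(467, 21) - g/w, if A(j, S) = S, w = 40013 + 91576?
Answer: 3546292525961/168870663891 ≈ 21.000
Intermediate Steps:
w = 131589
a = 175
g = -8584250/1283319 (g = (-216105 - 127265)/(-392/175 + 51335) = -343370/(-392*1/175 + 51335) = -343370/(-56/25 + 51335) = -343370/1283319/25 = -343370*25/1283319 = -8584250/1283319 ≈ -6.6891)
Z(467, 21) - g/w = 21 - (-8584250)/(1283319*131589) = 21 - 1*(-8584250/168870663891) = 21 + 8584250/168870663891 = 3546292525961/168870663891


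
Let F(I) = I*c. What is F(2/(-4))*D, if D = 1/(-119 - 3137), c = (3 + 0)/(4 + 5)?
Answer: 1/19536 ≈ 5.1188e-5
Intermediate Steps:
c = ⅓ (c = 3/9 = 3*(⅑) = ⅓ ≈ 0.33333)
F(I) = I/3 (F(I) = I*(⅓) = I/3)
D = -1/3256 (D = 1/(-3256) = -1/3256 ≈ -0.00030713)
F(2/(-4))*D = ((2/(-4))/3)*(-1/3256) = ((2*(-¼))/3)*(-1/3256) = ((⅓)*(-½))*(-1/3256) = -⅙*(-1/3256) = 1/19536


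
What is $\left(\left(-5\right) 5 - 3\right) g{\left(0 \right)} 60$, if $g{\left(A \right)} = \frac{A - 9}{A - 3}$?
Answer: $-5040$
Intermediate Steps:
$g{\left(A \right)} = \frac{-9 + A}{-3 + A}$
$\left(\left(-5\right) 5 - 3\right) g{\left(0 \right)} 60 = \left(\left(-5\right) 5 - 3\right) \frac{-9 + 0}{-3 + 0} \cdot 60 = \left(-25 - 3\right) \frac{1}{-3} \left(-9\right) 60 = - 28 \left(\left(- \frac{1}{3}\right) \left(-9\right)\right) 60 = \left(-28\right) 3 \cdot 60 = \left(-84\right) 60 = -5040$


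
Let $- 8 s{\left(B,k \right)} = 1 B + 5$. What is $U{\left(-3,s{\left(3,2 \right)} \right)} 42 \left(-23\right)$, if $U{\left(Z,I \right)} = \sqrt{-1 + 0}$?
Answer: $- 966 i \approx - 966.0 i$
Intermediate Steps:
$s{\left(B,k \right)} = - \frac{5}{8} - \frac{B}{8}$ ($s{\left(B,k \right)} = - \frac{1 B + 5}{8} = - \frac{B + 5}{8} = - \frac{5 + B}{8} = - \frac{5}{8} - \frac{B}{8}$)
$U{\left(Z,I \right)} = i$ ($U{\left(Z,I \right)} = \sqrt{-1} = i$)
$U{\left(-3,s{\left(3,2 \right)} \right)} 42 \left(-23\right) = i 42 \left(-23\right) = 42 i \left(-23\right) = - 966 i$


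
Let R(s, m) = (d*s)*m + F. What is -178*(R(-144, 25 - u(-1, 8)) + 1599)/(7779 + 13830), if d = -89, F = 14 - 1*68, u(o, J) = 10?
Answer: -11497910/7203 ≈ -1596.3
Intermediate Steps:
F = -54 (F = 14 - 68 = -54)
R(s, m) = -54 - 89*m*s (R(s, m) = (-89*s)*m - 54 = -89*m*s - 54 = -54 - 89*m*s)
-178*(R(-144, 25 - u(-1, 8)) + 1599)/(7779 + 13830) = -178*((-54 - 89*(25 - 1*10)*(-144)) + 1599)/(7779 + 13830) = -178/(21609/((-54 - 89*(25 - 10)*(-144)) + 1599)) = -178/(21609/((-54 - 89*15*(-144)) + 1599)) = -178/(21609/((-54 + 192240) + 1599)) = -178/(21609/(192186 + 1599)) = -178/(21609/193785) = -178/(21609*(1/193785)) = -178/7203/64595 = -178*64595/7203 = -11497910/7203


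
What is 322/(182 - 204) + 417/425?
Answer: -63838/4675 ≈ -13.655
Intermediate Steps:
322/(182 - 204) + 417/425 = 322/(-22) + 417*(1/425) = 322*(-1/22) + 417/425 = -161/11 + 417/425 = -63838/4675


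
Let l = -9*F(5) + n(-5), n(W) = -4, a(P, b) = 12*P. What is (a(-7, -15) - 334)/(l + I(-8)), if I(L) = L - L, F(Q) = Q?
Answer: 418/49 ≈ 8.5306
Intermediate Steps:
I(L) = 0
l = -49 (l = -9*5 - 4 = -45 - 4 = -49)
(a(-7, -15) - 334)/(l + I(-8)) = (12*(-7) - 334)/(-49 + 0) = (-84 - 334)/(-49) = -418*(-1/49) = 418/49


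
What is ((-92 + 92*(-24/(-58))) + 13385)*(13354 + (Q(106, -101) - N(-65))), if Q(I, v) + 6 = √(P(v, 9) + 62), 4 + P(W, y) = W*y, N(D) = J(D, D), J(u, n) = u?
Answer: 5185479213/29 + 386601*I*√851/29 ≈ 1.7881e+8 + 3.8889e+5*I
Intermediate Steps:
N(D) = D
P(W, y) = -4 + W*y
Q(I, v) = -6 + √(58 + 9*v) (Q(I, v) = -6 + √((-4 + v*9) + 62) = -6 + √((-4 + 9*v) + 62) = -6 + √(58 + 9*v))
((-92 + 92*(-24/(-58))) + 13385)*(13354 + (Q(106, -101) - N(-65))) = ((-92 + 92*(-24/(-58))) + 13385)*(13354 + ((-6 + √(58 + 9*(-101))) - 1*(-65))) = ((-92 + 92*(-24*(-1/58))) + 13385)*(13354 + ((-6 + √(58 - 909)) + 65)) = ((-92 + 92*(12/29)) + 13385)*(13354 + ((-6 + √(-851)) + 65)) = ((-92 + 1104/29) + 13385)*(13354 + ((-6 + I*√851) + 65)) = (-1564/29 + 13385)*(13354 + (59 + I*√851)) = 386601*(13413 + I*√851)/29 = 5185479213/29 + 386601*I*√851/29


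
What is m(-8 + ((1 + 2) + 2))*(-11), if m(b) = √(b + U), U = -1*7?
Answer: -11*I*√10 ≈ -34.785*I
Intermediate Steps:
U = -7
m(b) = √(-7 + b) (m(b) = √(b - 7) = √(-7 + b))
m(-8 + ((1 + 2) + 2))*(-11) = √(-7 + (-8 + ((1 + 2) + 2)))*(-11) = √(-7 + (-8 + (3 + 2)))*(-11) = √(-7 + (-8 + 5))*(-11) = √(-7 - 3)*(-11) = √(-10)*(-11) = (I*√10)*(-11) = -11*I*√10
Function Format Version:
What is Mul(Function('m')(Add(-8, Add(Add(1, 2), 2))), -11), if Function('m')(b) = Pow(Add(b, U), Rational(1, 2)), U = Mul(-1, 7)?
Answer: Mul(-11, I, Pow(10, Rational(1, 2))) ≈ Mul(-34.785, I)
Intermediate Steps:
U = -7
Function('m')(b) = Pow(Add(-7, b), Rational(1, 2)) (Function('m')(b) = Pow(Add(b, -7), Rational(1, 2)) = Pow(Add(-7, b), Rational(1, 2)))
Mul(Function('m')(Add(-8, Add(Add(1, 2), 2))), -11) = Mul(Pow(Add(-7, Add(-8, Add(Add(1, 2), 2))), Rational(1, 2)), -11) = Mul(Pow(Add(-7, Add(-8, Add(3, 2))), Rational(1, 2)), -11) = Mul(Pow(Add(-7, Add(-8, 5)), Rational(1, 2)), -11) = Mul(Pow(Add(-7, -3), Rational(1, 2)), -11) = Mul(Pow(-10, Rational(1, 2)), -11) = Mul(Mul(I, Pow(10, Rational(1, 2))), -11) = Mul(-11, I, Pow(10, Rational(1, 2)))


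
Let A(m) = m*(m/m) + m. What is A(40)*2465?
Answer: 197200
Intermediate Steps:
A(m) = 2*m (A(m) = m*1 + m = m + m = 2*m)
A(40)*2465 = (2*40)*2465 = 80*2465 = 197200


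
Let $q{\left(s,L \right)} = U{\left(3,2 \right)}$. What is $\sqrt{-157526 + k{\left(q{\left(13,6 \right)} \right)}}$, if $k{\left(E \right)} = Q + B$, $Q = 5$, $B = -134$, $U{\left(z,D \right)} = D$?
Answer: $i \sqrt{157655} \approx 397.06 i$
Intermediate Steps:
$q{\left(s,L \right)} = 2$
$k{\left(E \right)} = -129$ ($k{\left(E \right)} = 5 - 134 = -129$)
$\sqrt{-157526 + k{\left(q{\left(13,6 \right)} \right)}} = \sqrt{-157526 - 129} = \sqrt{-157655} = i \sqrt{157655}$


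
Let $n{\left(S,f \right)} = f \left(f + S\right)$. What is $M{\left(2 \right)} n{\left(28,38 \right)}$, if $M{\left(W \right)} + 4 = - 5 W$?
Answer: $-35112$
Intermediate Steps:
$M{\left(W \right)} = -4 - 5 W$
$n{\left(S,f \right)} = f \left(S + f\right)$
$M{\left(2 \right)} n{\left(28,38 \right)} = \left(-4 - 10\right) 38 \left(28 + 38\right) = \left(-4 - 10\right) 38 \cdot 66 = \left(-14\right) 2508 = -35112$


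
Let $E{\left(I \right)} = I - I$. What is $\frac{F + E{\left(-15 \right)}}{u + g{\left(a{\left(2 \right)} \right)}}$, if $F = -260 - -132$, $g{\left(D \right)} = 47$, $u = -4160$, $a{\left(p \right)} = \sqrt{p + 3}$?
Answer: $\frac{128}{4113} \approx 0.031121$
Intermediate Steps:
$E{\left(I \right)} = 0$
$a{\left(p \right)} = \sqrt{3 + p}$
$F = -128$ ($F = -260 + 132 = -128$)
$\frac{F + E{\left(-15 \right)}}{u + g{\left(a{\left(2 \right)} \right)}} = \frac{-128 + 0}{-4160 + 47} = - \frac{128}{-4113} = \left(-128\right) \left(- \frac{1}{4113}\right) = \frac{128}{4113}$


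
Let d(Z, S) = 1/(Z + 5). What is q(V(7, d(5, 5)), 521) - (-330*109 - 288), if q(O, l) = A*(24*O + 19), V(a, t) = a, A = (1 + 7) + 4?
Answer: 38502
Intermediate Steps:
d(Z, S) = 1/(5 + Z)
A = 12 (A = 8 + 4 = 12)
q(O, l) = 228 + 288*O (q(O, l) = 12*(24*O + 19) = 12*(19 + 24*O) = 228 + 288*O)
q(V(7, d(5, 5)), 521) - (-330*109 - 288) = (228 + 288*7) - (-330*109 - 288) = (228 + 2016) - (-35970 - 288) = 2244 - 1*(-36258) = 2244 + 36258 = 38502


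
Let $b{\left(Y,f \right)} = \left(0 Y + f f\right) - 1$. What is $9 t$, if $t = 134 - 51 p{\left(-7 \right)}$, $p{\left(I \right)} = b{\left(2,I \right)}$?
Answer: $-20826$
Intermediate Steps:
$b{\left(Y,f \right)} = -1 + f^{2}$ ($b{\left(Y,f \right)} = \left(0 + f^{2}\right) - 1 = f^{2} - 1 = -1 + f^{2}$)
$p{\left(I \right)} = -1 + I^{2}$
$t = -2314$ ($t = 134 - 51 \left(-1 + \left(-7\right)^{2}\right) = 134 - 51 \left(-1 + 49\right) = 134 - 2448 = -2314$)
$9 t = 9 \left(-2314\right) = -20826$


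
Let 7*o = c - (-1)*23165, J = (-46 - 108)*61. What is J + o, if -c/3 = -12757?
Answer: -4322/7 ≈ -617.43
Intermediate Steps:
c = 38271 (c = -3*(-12757) = 38271)
J = -9394 (J = -154*61 = -9394)
o = 61436/7 (o = (38271 - (-1)*23165)/7 = (38271 - 1*(-23165))/7 = (38271 + 23165)/7 = (1/7)*61436 = 61436/7 ≈ 8776.6)
J + o = -9394 + 61436/7 = -4322/7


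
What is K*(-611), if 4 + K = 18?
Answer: -8554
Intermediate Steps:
K = 14 (K = -4 + 18 = 14)
K*(-611) = 14*(-611) = -8554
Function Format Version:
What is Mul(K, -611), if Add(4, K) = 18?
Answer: -8554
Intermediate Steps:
K = 14 (K = Add(-4, 18) = 14)
Mul(K, -611) = Mul(14, -611) = -8554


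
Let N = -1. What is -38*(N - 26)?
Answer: 1026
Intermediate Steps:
-38*(N - 26) = -38*(-1 - 26) = -38*(-27) = 1026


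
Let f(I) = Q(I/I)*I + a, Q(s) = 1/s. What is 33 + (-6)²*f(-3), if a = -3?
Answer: -183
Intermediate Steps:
f(I) = -3 + I (f(I) = I/((I/I)) - 3 = I/1 - 3 = 1*I - 3 = I - 3 = -3 + I)
33 + (-6)²*f(-3) = 33 + (-6)²*(-3 - 3) = 33 + 36*(-6) = 33 - 216 = -183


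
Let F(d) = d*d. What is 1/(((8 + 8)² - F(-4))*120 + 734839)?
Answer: 1/763639 ≈ 1.3095e-6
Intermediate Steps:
F(d) = d²
1/(((8 + 8)² - F(-4))*120 + 734839) = 1/(((8 + 8)² - 1*(-4)²)*120 + 734839) = 1/((16² - 1*16)*120 + 734839) = 1/((256 - 16)*120 + 734839) = 1/(240*120 + 734839) = 1/(28800 + 734839) = 1/763639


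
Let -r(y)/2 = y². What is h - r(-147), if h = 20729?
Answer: 63947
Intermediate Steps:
r(y) = -2*y²
h - r(-147) = 20729 - (-2)*(-147)² = 20729 - (-2)*21609 = 20729 - 1*(-43218) = 20729 + 43218 = 63947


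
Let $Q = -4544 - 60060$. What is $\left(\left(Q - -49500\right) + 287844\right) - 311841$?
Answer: $-39101$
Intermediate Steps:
$Q = -64604$
$\left(\left(Q - -49500\right) + 287844\right) - 311841 = \left(\left(-64604 - -49500\right) + 287844\right) - 311841 = \left(\left(-64604 + 49500\right) + 287844\right) - 311841 = \left(-15104 + 287844\right) - 311841 = 272740 - 311841 = -39101$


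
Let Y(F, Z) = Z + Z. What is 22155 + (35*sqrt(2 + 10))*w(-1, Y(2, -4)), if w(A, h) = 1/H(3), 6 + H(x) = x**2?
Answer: 22155 + 70*sqrt(3)/3 ≈ 22195.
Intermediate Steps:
H(x) = -6 + x**2
Y(F, Z) = 2*Z
w(A, h) = 1/3 (w(A, h) = 1/(-6 + 3**2) = 1/(-6 + 9) = 1/3)
22155 + (35*sqrt(2 + 10))*w(-1, Y(2, -4)) = 22155 + (35*sqrt(2 + 10))*(1/3) = 22155 + (35*sqrt(12))*(1/3) = 22155 + (35*(2*sqrt(3)))*(1/3) = 22155 + (70*sqrt(3))*(1/3) = 22155 + 70*sqrt(3)/3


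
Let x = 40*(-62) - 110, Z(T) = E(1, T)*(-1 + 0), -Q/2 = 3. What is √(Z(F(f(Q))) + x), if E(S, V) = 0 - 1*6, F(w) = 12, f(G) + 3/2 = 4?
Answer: 2*I*√646 ≈ 50.833*I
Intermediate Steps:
Q = -6 (Q = -2*3 = -6)
f(G) = 5/2 (f(G) = -3/2 + 4 = 5/2)
E(S, V) = -6 (E(S, V) = 0 - 6 = -6)
Z(T) = 6 (Z(T) = -6*(-1 + 0) = -6*(-1) = 6)
x = -2590 (x = -2480 - 110 = -2590)
√(Z(F(f(Q))) + x) = √(6 - 2590) = √(-2584) = 2*I*√646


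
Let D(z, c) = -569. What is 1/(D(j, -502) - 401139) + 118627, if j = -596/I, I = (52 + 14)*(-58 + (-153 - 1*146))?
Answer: 47653414915/401708 ≈ 1.1863e+5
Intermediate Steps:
I = -23562 (I = 66*(-58 + (-153 - 146)) = 66*(-58 - 299) = 66*(-357) = -23562)
j = 298/11781 (j = -596/(-23562) = -596*(-1/23562) = 298/11781 ≈ 0.025295)
1/(D(j, -502) - 401139) + 118627 = 1/(-569 - 401139) + 118627 = 1/(-401708) + 118627 = -1/401708 + 118627 = 47653414915/401708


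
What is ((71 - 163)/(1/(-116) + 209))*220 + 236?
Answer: 3373508/24243 ≈ 139.15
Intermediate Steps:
((71 - 163)/(1/(-116) + 209))*220 + 236 = -92/(-1/116 + 209)*220 + 236 = -92/24243/116*220 + 236 = -92*116/24243*220 + 236 = -10672/24243*220 + 236 = -2347840/24243 + 236 = 3373508/24243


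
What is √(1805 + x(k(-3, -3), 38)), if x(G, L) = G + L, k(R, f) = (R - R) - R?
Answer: √1846 ≈ 42.965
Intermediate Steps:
k(R, f) = -R (k(R, f) = 0 - R = -R)
√(1805 + x(k(-3, -3), 38)) = √(1805 + (-1*(-3) + 38)) = √(1805 + (3 + 38)) = √(1805 + 41) = √1846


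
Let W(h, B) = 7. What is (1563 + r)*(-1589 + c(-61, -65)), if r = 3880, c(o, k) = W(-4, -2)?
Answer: -8610826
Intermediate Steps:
c(o, k) = 7
(1563 + r)*(-1589 + c(-61, -65)) = (1563 + 3880)*(-1589 + 7) = 5443*(-1582) = -8610826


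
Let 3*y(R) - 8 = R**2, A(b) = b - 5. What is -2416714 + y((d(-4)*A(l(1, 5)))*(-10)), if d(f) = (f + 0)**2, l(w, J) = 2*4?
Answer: -7019734/3 ≈ -2.3399e+6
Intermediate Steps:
l(w, J) = 8
A(b) = -5 + b
d(f) = f**2
y(R) = 8/3 + R**2/3
-2416714 + y((d(-4)*A(l(1, 5)))*(-10)) = -2416714 + (8/3 + (((-4)**2*(-5 + 8))*(-10))**2/3) = -2416714 + (8/3 + ((16*3)*(-10))**2/3) = -2416714 + (8/3 + (48*(-10))**2/3) = -2416714 + (8/3 + (1/3)*(-480)**2) = -2416714 + (8/3 + (1/3)*230400) = -2416714 + (8/3 + 76800) = -2416714 + 230408/3 = -7019734/3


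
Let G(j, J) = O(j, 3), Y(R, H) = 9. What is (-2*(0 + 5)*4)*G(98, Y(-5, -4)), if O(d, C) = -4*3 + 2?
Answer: 400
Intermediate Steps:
O(d, C) = -10 (O(d, C) = -12 + 2 = -10)
G(j, J) = -10
(-2*(0 + 5)*4)*G(98, Y(-5, -4)) = (-2*(0 + 5)*4)*(-10) = (-2*5*4)*(-10) = -10*4*(-10) = -40*(-10) = 400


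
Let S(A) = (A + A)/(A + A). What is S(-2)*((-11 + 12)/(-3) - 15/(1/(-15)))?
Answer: 674/3 ≈ 224.67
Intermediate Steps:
S(A) = 1 (S(A) = (2*A)/((2*A)) = (2*A)*(1/(2*A)) = 1)
S(-2)*((-11 + 12)/(-3) - 15/(1/(-15))) = 1*((-11 + 12)/(-3) - 15/(1/(-15))) = 1*(1*(-1/3) - 15/(-1/15)) = 1*(-1/3 - 15*(-15)) = 1*(-1/3 + 225) = 1*(674/3) = 674/3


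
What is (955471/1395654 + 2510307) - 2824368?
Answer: -438319535423/1395654 ≈ -3.1406e+5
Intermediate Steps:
(955471/1395654 + 2510307) - 2824368 = 3503520961249/1395654 - 2824368 = -438319535423/1395654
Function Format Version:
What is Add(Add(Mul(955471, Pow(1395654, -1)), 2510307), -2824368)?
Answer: Rational(-438319535423, 1395654) ≈ -3.1406e+5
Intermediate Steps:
Add(Add(Mul(955471, Pow(1395654, -1)), 2510307), -2824368) = Add(Add(Mul(955471, Rational(1, 1395654)), 2510307), -2824368) = Add(Add(Rational(955471, 1395654), 2510307), -2824368) = Add(Rational(3503520961249, 1395654), -2824368) = Rational(-438319535423, 1395654)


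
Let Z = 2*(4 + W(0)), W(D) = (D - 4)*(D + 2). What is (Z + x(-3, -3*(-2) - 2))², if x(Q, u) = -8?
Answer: 256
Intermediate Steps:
W(D) = (-4 + D)*(2 + D)
Z = -8 (Z = 2*(4 + (-8 + 0² - 2*0)) = 2*(4 + (-8 + 0 + 0)) = 2*(4 - 8) = 2*(-4) = -8)
(Z + x(-3, -3*(-2) - 2))² = (-8 - 8)² = (-16)² = 256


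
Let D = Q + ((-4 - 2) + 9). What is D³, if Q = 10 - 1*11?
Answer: 8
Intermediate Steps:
Q = -1 (Q = 10 - 11 = -1)
D = 2 (D = -1 + ((-4 - 2) + 9) = -1 + (-6 + 9) = -1 + 3 = 2)
D³ = 2³ = 8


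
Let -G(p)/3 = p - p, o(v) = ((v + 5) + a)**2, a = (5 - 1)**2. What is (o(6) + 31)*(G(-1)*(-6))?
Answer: 0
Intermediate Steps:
a = 16 (a = 4**2 = 16)
o(v) = (21 + v)**2 (o(v) = ((v + 5) + 16)**2 = ((5 + v) + 16)**2 = (21 + v)**2)
G(p) = 0 (G(p) = -3*(p - p) = -3*0 = 0)
(o(6) + 31)*(G(-1)*(-6)) = ((21 + 6)**2 + 31)*(0*(-6)) = (27**2 + 31)*0 = (729 + 31)*0 = 760*0 = 0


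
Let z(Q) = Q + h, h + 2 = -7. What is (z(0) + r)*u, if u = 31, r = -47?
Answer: -1736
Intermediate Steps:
h = -9 (h = -2 - 7 = -9)
z(Q) = -9 + Q (z(Q) = Q - 9 = -9 + Q)
(z(0) + r)*u = ((-9 + 0) - 47)*31 = (-9 - 47)*31 = -56*31 = -1736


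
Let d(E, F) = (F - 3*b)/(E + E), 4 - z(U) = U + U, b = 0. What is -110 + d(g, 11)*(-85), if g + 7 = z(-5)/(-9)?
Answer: -775/14 ≈ -55.357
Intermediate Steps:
z(U) = 4 - 2*U (z(U) = 4 - (U + U) = 4 - 2*U)
g = -77/9 (g = -7 + (4 - 2*(-5))/(-9) = -7 + (4 + 10)*(-1/9) = -7 + 14*(-1/9) = -7 - 14/9 = -77/9 ≈ -8.5556)
d(E, F) = F/(2*E) (d(E, F) = (F - 3*0)/(E + E) = (F + 0)/((2*E)) = F*(1/(2*E)) = F/(2*E))
-110 + d(g, 11)*(-85) = -110 + ((1/2)*11/(-77/9))*(-85) = -110 + ((1/2)*11*(-9/77))*(-85) = -110 - 9/14*(-85) = -110 + 765/14 = -775/14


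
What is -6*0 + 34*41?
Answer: 1394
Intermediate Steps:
-6*0 + 34*41 = 0 + 1394 = 1394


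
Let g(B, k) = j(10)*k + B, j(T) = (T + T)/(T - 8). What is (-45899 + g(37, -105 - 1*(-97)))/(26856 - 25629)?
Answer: -15314/409 ≈ -37.443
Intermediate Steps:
j(T) = 2*T/(-8 + T) (j(T) = (2*T)/(-8 + T) = 2*T/(-8 + T))
g(B, k) = B + 10*k (g(B, k) = (2*10/(-8 + 10))*k + B = (2*10/2)*k + B = (2*10*(½))*k + B = 10*k + B = B + 10*k)
(-45899 + g(37, -105 - 1*(-97)))/(26856 - 25629) = (-45899 + (37 + 10*(-105 - 1*(-97))))/(26856 - 25629) = (-45899 + (37 + 10*(-105 + 97)))/1227 = (-45899 + (37 + 10*(-8)))*(1/1227) = (-45899 + (37 - 80))*(1/1227) = (-45899 - 43)*(1/1227) = -45942*1/1227 = -15314/409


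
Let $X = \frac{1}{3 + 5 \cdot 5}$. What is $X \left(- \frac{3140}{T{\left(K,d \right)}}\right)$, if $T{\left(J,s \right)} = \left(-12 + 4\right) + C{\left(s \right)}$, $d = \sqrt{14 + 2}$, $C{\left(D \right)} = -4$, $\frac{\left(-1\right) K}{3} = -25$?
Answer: $\frac{785}{84} \approx 9.3452$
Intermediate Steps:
$K = 75$ ($K = \left(-3\right) \left(-25\right) = 75$)
$d = 4$ ($d = \sqrt{16} = 4$)
$X = \frac{1}{28}$ ($X = \frac{1}{3 + 25} = \frac{1}{28} \approx 0.035714$)
$T{\left(J,s \right)} = -12$ ($T{\left(J,s \right)} = \left(-12 + 4\right) - 4 = -8 - 4 = -12$)
$X \left(- \frac{3140}{T{\left(K,d \right)}}\right) = \frac{\left(-3140\right) \frac{1}{-12}}{28} = \frac{\left(-3140\right) \left(- \frac{1}{12}\right)}{28} = \frac{1}{28} \cdot \frac{785}{3} = \frac{785}{84}$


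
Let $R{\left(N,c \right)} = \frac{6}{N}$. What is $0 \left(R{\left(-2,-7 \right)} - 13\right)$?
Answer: $0$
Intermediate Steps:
$0 \left(R{\left(-2,-7 \right)} - 13\right) = 0 \left(\frac{6}{-2} - 13\right) = 0 \left(6 \left(- \frac{1}{2}\right) - 13\right) = 0 \left(-3 - 13\right) = 0 \left(-16\right) = 0$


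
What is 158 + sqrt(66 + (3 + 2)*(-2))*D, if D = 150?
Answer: 158 + 300*sqrt(14) ≈ 1280.5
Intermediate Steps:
158 + sqrt(66 + (3 + 2)*(-2))*D = 158 + sqrt(66 + (3 + 2)*(-2))*150 = 158 + sqrt(66 + 5*(-2))*150 = 158 + sqrt(66 - 10)*150 = 158 + sqrt(56)*150 = 158 + (2*sqrt(14))*150 = 158 + 300*sqrt(14)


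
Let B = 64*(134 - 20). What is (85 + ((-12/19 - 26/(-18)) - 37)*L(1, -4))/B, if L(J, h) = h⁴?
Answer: -1569593/1247616 ≈ -1.2581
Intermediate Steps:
B = 7296 (B = 64*114 = 7296)
(85 + ((-12/19 - 26/(-18)) - 37)*L(1, -4))/B = (85 + ((-12/19 - 26/(-18)) - 37)*(-4)⁴)/7296 = (85 + ((-12*1/19 - 26*(-1/18)) - 37)*256)*(1/7296) = (85 + ((-12/19 + 13/9) - 37)*256)*(1/7296) = (85 + (139/171 - 37)*256)*(1/7296) = (85 - 6188/171*256)*(1/7296) = (85 - 1584128/171)*(1/7296) = -1569593/171*1/7296 = -1569593/1247616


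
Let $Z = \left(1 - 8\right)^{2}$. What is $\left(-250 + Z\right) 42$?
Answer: $-8442$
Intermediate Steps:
$Z = 49$ ($Z = \left(-7\right)^{2} = 49$)
$\left(-250 + Z\right) 42 = \left(-250 + 49\right) 42 = \left(-201\right) 42 = -8442$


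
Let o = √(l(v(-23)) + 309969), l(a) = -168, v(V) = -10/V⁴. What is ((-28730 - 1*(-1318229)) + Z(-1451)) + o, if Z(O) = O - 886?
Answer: 1287162 + √309801 ≈ 1.2877e+6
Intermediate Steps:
v(V) = -10/V⁴
o = √309801 (o = √(-168 + 309969) = √309801 ≈ 556.60)
Z(O) = -886 + O
((-28730 - 1*(-1318229)) + Z(-1451)) + o = ((-28730 - 1*(-1318229)) + (-886 - 1451)) + √309801 = ((-28730 + 1318229) - 2337) + √309801 = (1289499 - 2337) + √309801 = 1287162 + √309801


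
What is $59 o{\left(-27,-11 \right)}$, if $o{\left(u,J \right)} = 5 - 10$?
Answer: $-295$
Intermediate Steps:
$o{\left(u,J \right)} = -5$ ($o{\left(u,J \right)} = 5 - 10 = -5$)
$59 o{\left(-27,-11 \right)} = 59 \left(-5\right) = -295$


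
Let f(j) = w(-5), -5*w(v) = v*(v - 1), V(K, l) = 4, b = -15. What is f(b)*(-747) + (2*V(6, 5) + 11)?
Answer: 4501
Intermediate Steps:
w(v) = -v*(-1 + v)/5 (w(v) = -v*(v - 1)/5 = -v*(-1 + v)/5)
f(j) = -6 (f(j) = (⅕)*(-5)*(1 - 1*(-5)) = (⅕)*(-5)*(1 + 5) = (⅕)*(-5)*6 = -6)
f(b)*(-747) + (2*V(6, 5) + 11) = -6*(-747) + (2*4 + 11) = 4482 + (8 + 11) = 4482 + 19 = 4501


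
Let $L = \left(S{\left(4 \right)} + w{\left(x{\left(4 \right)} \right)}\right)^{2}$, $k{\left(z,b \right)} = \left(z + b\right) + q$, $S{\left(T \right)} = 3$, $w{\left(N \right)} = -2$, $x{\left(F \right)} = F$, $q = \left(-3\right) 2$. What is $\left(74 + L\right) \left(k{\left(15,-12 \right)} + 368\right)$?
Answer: $27375$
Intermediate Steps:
$q = -6$
$k{\left(z,b \right)} = -6 + b + z$ ($k{\left(z,b \right)} = \left(z + b\right) - 6 = \left(b + z\right) - 6 = -6 + b + z$)
$L = 1$ ($L = \left(3 - 2\right)^{2} = 1^{2} = 1$)
$\left(74 + L\right) \left(k{\left(15,-12 \right)} + 368\right) = \left(74 + 1\right) \left(\left(-6 - 12 + 15\right) + 368\right) = 75 \left(-3 + 368\right) = 75 \cdot 365 = 27375$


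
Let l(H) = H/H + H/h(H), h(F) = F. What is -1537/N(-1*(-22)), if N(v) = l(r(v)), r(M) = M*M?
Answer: -1537/2 ≈ -768.50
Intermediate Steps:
r(M) = M**2
l(H) = 2 (l(H) = H/H + H/H = 1 + 1 = 2)
N(v) = 2
-1537/N(-1*(-22)) = -1537/2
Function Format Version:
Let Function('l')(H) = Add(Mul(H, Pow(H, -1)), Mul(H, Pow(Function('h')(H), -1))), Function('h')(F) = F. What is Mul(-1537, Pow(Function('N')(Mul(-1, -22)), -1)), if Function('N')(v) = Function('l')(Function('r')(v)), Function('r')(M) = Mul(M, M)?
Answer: Rational(-1537, 2) ≈ -768.50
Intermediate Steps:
Function('r')(M) = Pow(M, 2)
Function('l')(H) = 2 (Function('l')(H) = Add(Mul(H, Pow(H, -1)), Mul(H, Pow(H, -1))) = Add(1, 1) = 2)
Function('N')(v) = 2
Mul(-1537, Pow(Function('N')(Mul(-1, -22)), -1)) = Mul(-1537, Pow(2, -1)) = Mul(-1537, Rational(1, 2)) = Rational(-1537, 2)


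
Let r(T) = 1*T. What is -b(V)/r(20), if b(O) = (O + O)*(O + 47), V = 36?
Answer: -1494/5 ≈ -298.80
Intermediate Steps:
r(T) = T
b(O) = 2*O*(47 + O) (b(O) = (2*O)*(47 + O) = 2*O*(47 + O))
-b(V)/r(20) = -2*36*(47 + 36)/20 = -2*36*83/20 = -5976/20 = -1*1494/5 = -1494/5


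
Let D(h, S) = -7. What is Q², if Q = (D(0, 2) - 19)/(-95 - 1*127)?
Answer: 169/12321 ≈ 0.013716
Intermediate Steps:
Q = 13/111 (Q = (-7 - 19)/(-95 - 1*127) = -26/(-95 - 127) = -26/(-222) = -26*(-1/222) = 13/111 ≈ 0.11712)
Q² = (13/111)² = 169/12321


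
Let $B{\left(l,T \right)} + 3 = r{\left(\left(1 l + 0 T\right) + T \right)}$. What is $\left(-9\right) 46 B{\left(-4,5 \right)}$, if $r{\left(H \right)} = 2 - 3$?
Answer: $1656$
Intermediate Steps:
$r{\left(H \right)} = -1$
$B{\left(l,T \right)} = -4$ ($B{\left(l,T \right)} = -3 - 1 = -4$)
$\left(-9\right) 46 B{\left(-4,5 \right)} = \left(-9\right) 46 \left(-4\right) = \left(-414\right) \left(-4\right) = 1656$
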